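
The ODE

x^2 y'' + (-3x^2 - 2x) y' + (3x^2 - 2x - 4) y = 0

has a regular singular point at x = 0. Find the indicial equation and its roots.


Divide by x^2 to reach normal form y'' + P_1(x) y' + P_2(x) y = 0 with P_1(x) = -3 - 2/x and P_2(x) = 3 - 2/x - 4/x^2.
x = 0 is a singular point because the y'-coefficient -3 - 2/x has a pole at x = 0 and the y-coefficient 3 - 2/x - 4/x^2 has a pole at x = 0.
It is a regular singular point because x P_1(x) = p(x) = -3x - 2 and x^2 P_2(x) = q(x) = 3x^2 - 2x - 4 are polynomials, hence analytic at x = 0.
p(0) = -2,  q(0) = -4.
Indicial equation: r(r-1) + p(0) r + q(0) = 0, i.e. r^2 + (p(0) - 1) r + q(0) = 0, i.e. r^2 - 3 r - 4 = 0.
Discriminant: (-3)^2 - 4(-4) = 25, so r = (3 ± 5)/2.
Solving: r_1 = 4, r_2 = -1.

indicial: r^2 - 3 r - 4 = 0; roots r_1 = 4, r_2 = -1


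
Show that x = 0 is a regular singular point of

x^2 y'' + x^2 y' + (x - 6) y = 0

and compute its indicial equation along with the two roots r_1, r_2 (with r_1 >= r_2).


Divide by x^2 to reach normal form y'' + P_1(x) y' + P_2(x) y = 0 with P_1(x) = 1 and P_2(x) = 1/x - 6/x^2.
x = 0 is a singular point because the y-coefficient 1/x - 6/x^2 has a pole at x = 0.
It is a regular singular point because x P_1(x) = p(x) = x and x^2 P_2(x) = q(x) = x - 6 are polynomials, hence analytic at x = 0.
p(0) = 0,  q(0) = -6.
Indicial equation: r(r-1) + p(0) r + q(0) = 0, i.e. r^2 + (p(0) - 1) r + q(0) = 0, i.e. r^2 - 1 r - 6 = 0.
Discriminant: (-1)^2 - 4(-6) = 25, so r = (1 ± 5)/2.
Solving: r_1 = 3, r_2 = -2.

indicial: r^2 - 1 r - 6 = 0; roots r_1 = 3, r_2 = -2


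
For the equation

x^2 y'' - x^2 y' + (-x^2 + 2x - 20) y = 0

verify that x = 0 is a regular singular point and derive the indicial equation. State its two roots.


Divide by x^2 to reach normal form y'' + P_1(x) y' + P_2(x) y = 0 with P_1(x) = -1 and P_2(x) = -1 + 2/x - 20/x^2.
x = 0 is a singular point because the y-coefficient -1 + 2/x - 20/x^2 has a pole at x = 0.
It is a regular singular point because x P_1(x) = p(x) = -x and x^2 P_2(x) = q(x) = -x^2 + 2x - 20 are polynomials, hence analytic at x = 0.
p(0) = 0,  q(0) = -20.
Indicial equation: r(r-1) + p(0) r + q(0) = 0, i.e. r^2 + (p(0) - 1) r + q(0) = 0, i.e. r^2 - 1 r - 20 = 0.
Discriminant: (-1)^2 - 4(-20) = 81, so r = (1 ± 9)/2.
Solving: r_1 = 5, r_2 = -4.

indicial: r^2 - 1 r - 20 = 0; roots r_1 = 5, r_2 = -4


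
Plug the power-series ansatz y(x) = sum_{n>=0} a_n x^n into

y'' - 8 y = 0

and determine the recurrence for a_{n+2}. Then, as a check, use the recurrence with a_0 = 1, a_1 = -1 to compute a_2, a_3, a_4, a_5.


Substitute y = sum_n a_n x^n into y'' + (const) y = 0.
y''(x) = sum_{n>=0} (n+2)(n+1) a_{n+2} x^n.
The ODE becomes sum_n [(n+2)(n+1) a_{n+2} - 8 a_n] x^n = 0.
Setting each coefficient to zero gives the recurrence:
  (n+2)(n+1) a_{n+2} - 8 a_n = 0,
  a_{n+2} = 8 / ((n+1)(n+2)) a_n.

Check with a_0 = 1, a_1 = -1 (apply the recurrence for n = 0, 1, 2, 3): a_0 = 1, a_1 = -1, a_2 = 4, a_3 = -4/3, a_4 = 8/3, a_5 = -8/15.

a_{n+2} = 8/((n+1)(n+2)) * a_n; check: a_0 = 1, a_1 = -1, a_2 = 4, a_3 = -4/3, a_4 = 8/3, a_5 = -8/15


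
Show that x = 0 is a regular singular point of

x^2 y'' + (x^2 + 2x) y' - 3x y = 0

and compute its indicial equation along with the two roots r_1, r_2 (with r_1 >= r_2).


Divide by x^2 to reach normal form y'' + P_1(x) y' + P_2(x) y = 0 with P_1(x) = 1 + 2/x and P_2(x) = -3/x.
x = 0 is a singular point because the y'-coefficient 1 + 2/x has a pole at x = 0 and the y-coefficient -3/x has a pole at x = 0.
It is a regular singular point because x P_1(x) = p(x) = x + 2 and x^2 P_2(x) = q(x) = -3x are polynomials, hence analytic at x = 0.
p(0) = 2,  q(0) = 0.
Indicial equation: r(r-1) + p(0) r + q(0) = 0, i.e. r^2 + (p(0) - 1) r + q(0) = 0, i.e. r^2 + 1 r = 0.
Discriminant: (1)^2 - 4(0) = 1, so r = (-1 ± 1)/2.
Solving: r_1 = 0, r_2 = -1.

indicial: r^2 + 1 r = 0; roots r_1 = 0, r_2 = -1


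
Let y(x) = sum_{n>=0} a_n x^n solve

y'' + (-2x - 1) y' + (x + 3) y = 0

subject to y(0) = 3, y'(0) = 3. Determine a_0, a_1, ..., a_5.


Ansatz: y(x) = sum_{n>=0} a_n x^n, so y'(x) = sum_{n>=1} n a_n x^(n-1) and y''(x) = sum_{n>=2} n(n-1) a_n x^(n-2).
Substitute into P(x) y'' + Q(x) y' + R(x) y = 0 with P(x) = 1, Q(x) = -2x - 1, R(x) = x + 3, and match powers of x.
Initial conditions: a_0 = 3, a_1 = 3.
Setting the coefficient of each power of x to zero and solving order by order (substituting the coefficients already found):
  x^0: 2 a_2 - a_1 + 3 a_0 = 0  ->  2 a_2 = a_1 - 3 a_0 = -6  ->  a_2 = -3
  x^1: 6 a_3 - 2 a_2 + a_1 + a_0 = 0  ->  6 a_3 = 2 a_2 - a_1 - a_0 = -12  ->  a_3 = -2
  x^2: 12 a_4 - 3 a_3 - a_2 + a_1 = 0  ->  12 a_4 = 3 a_3 + a_2 - a_1 = -12  ->  a_4 = -1
  x^3: 20 a_5 - 4 a_4 - 3 a_3 + a_2 = 0  ->  20 a_5 = 4 a_4 + 3 a_3 - a_2 = -7  ->  a_5 = -7/20
Truncated series: y(x) = 3 + 3 x - 3 x^2 - 2 x^3 - x^4 - (7/20) x^5 + O(x^6).

a_0 = 3; a_1 = 3; a_2 = -3; a_3 = -2; a_4 = -1; a_5 = -7/20


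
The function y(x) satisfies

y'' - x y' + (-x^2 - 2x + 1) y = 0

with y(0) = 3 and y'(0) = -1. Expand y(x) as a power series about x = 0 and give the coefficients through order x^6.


Ansatz: y(x) = sum_{n>=0} a_n x^n, so y'(x) = sum_{n>=1} n a_n x^(n-1) and y''(x) = sum_{n>=2} n(n-1) a_n x^(n-2).
Substitute into P(x) y'' + Q(x) y' + R(x) y = 0 with P(x) = 1, Q(x) = -x, R(x) = -x^2 - 2x + 1, and match powers of x.
Initial conditions: a_0 = 3, a_1 = -1.
Setting the coefficient of each power of x to zero and solving order by order (substituting the coefficients already found):
  x^0: 2 a_2 + a_0 = 0  ->  2 a_2 = -a_0 = -3  ->  a_2 = -3/2
  x^1: 6 a_3 - 2 a_0 = 0  ->  6 a_3 = 2 a_0 = 6  ->  a_3 = 1
  x^2: 12 a_4 - a_2 - 2 a_1 - a_0 = 0  ->  12 a_4 = a_2 + 2 a_1 + a_0 = -1/2  ->  a_4 = -1/24
  x^3: 20 a_5 - 2 a_3 - 2 a_2 - a_1 = 0  ->  20 a_5 = 2 a_3 + 2 a_2 + a_1 = -2  ->  a_5 = -1/10
  x^4: 30 a_6 - 3 a_4 - 2 a_3 - a_2 = 0  ->  30 a_6 = 3 a_4 + 2 a_3 + a_2 = 3/8  ->  a_6 = 1/80
Truncated series: y(x) = 3 - x - (3/2) x^2 + x^3 - (1/24) x^4 - (1/10) x^5 + (1/80) x^6 + O(x^7).

a_0 = 3; a_1 = -1; a_2 = -3/2; a_3 = 1; a_4 = -1/24; a_5 = -1/10; a_6 = 1/80


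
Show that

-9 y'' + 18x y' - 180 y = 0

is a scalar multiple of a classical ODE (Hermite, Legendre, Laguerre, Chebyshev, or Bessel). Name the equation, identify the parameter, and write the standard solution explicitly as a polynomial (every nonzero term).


All three coefficients share the factor -9; dividing through by -9 gives  y'' - 2x y' + 20 y = 0.
This matches the Hermite equation y'' - 2x y' + 2n y = 0 with 2n = 20, so n = 10; the polynomial solution is H_10(x).
With y = sum_k a_k x^k, matching x^k gives (k+2)(k+1) a_{k+2} = 2(k - n) a_k = 2(k - 10) a_k. The right side vanishes at k = 10, so the series with the parity of 10 terminates at degree 10.
Standard normalization: leading coefficient of H_n is 2^n, so a_10 = 2^10 = 1024. Work downward with a_k = (k+1)(k+2) a_{k+2} / (2(k - n)):
  a_8 = (9)(10)(1024) / (2(8 - 10)) = 92160/(-4) = -23040
  a_6 = (7)(8)(-23040) / (2(6 - 10)) = -1290240/(-8) = 161280
  a_4 = (5)(6)(161280) / (2(4 - 10)) = 4838400/(-12) = -403200
  a_2 = (3)(4)(-403200) / (2(2 - 10)) = -4838400/(-16) = 302400
  a_0 = (1)(2)(302400) / (2(0 - 10)) = 604800/(-20) = -30240
Hence H_10(x) = 1024 x^10 - 23040 x^8 + 161280 x^6 - 403200 x^4 + 302400 x^2 - 30240.

H_10(x); series = 1024 x^10 - 23040 x^8 + 161280 x^6 - 403200 x^4 + 302400 x^2 - 30240


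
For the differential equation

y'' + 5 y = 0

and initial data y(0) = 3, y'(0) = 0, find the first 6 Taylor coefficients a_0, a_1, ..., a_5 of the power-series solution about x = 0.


Ansatz: y(x) = sum_{n>=0} a_n x^n, so y'(x) = sum_{n>=1} n a_n x^(n-1) and y''(x) = sum_{n>=2} n(n-1) a_n x^(n-2).
Substitute into P(x) y'' + Q(x) y' + R(x) y = 0 with P(x) = 1, Q(x) = 0, R(x) = 5, and match powers of x.
Initial conditions: a_0 = 3, a_1 = 0.
Setting the coefficient of each power of x to zero and solving order by order (substituting the coefficients already found):
  x^0: 2 a_2 + 5 a_0 = 0  ->  2 a_2 = -5 a_0 = -15  ->  a_2 = -15/2
  x^1: 6 a_3 + 5 a_1 = 0  ->  6 a_3 = -5 a_1 = 0  ->  a_3 = 0
  x^2: 12 a_4 + 5 a_2 = 0  ->  12 a_4 = -5 a_2 = 75/2  ->  a_4 = 25/8
  x^3: 20 a_5 + 5 a_3 = 0  ->  20 a_5 = -5 a_3 = 0  ->  a_5 = 0
Truncated series: y(x) = 3 - (15/2) x^2 + (25/8) x^4 + O(x^6).

a_0 = 3; a_1 = 0; a_2 = -15/2; a_3 = 0; a_4 = 25/8; a_5 = 0


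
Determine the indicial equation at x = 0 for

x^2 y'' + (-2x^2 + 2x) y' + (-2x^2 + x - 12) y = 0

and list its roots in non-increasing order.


Divide by x^2 to reach normal form y'' + P_1(x) y' + P_2(x) y = 0 with P_1(x) = -2 + 2/x and P_2(x) = -2 + 1/x - 12/x^2.
x = 0 is a singular point because the y'-coefficient -2 + 2/x has a pole at x = 0 and the y-coefficient -2 + 1/x - 12/x^2 has a pole at x = 0.
It is a regular singular point because x P_1(x) = p(x) = 2 - 2x and x^2 P_2(x) = q(x) = -2x^2 + x - 12 are polynomials, hence analytic at x = 0.
p(0) = 2,  q(0) = -12.
Indicial equation: r(r-1) + p(0) r + q(0) = 0, i.e. r^2 + (p(0) - 1) r + q(0) = 0, i.e. r^2 + 1 r - 12 = 0.
Discriminant: (1)^2 - 4(-12) = 49, so r = (-1 ± 7)/2.
Solving: r_1 = 3, r_2 = -4.

indicial: r^2 + 1 r - 12 = 0; roots r_1 = 3, r_2 = -4


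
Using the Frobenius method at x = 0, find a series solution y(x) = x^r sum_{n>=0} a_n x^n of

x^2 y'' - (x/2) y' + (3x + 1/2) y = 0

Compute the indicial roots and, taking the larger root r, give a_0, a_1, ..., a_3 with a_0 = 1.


Write in Frobenius form y'' + (p(x)/x) y' + (q(x)/x^2) y = 0:
  p(x) = -1/2,  q(x) = 3x + 1/2.
Indicial equation: r(r-1) + (-1/2) r + (1/2) = 0 -> roots r_1 = 1, r_2 = 1/2.
Take r = r_1 = 1. Let y(x) = x^r sum_{n>=0} a_n x^n with a_0 = 1.
Substitute y = x^r sum a_n x^n and match x^{r+n}. The recurrence is
  D(n) a_n + 3 a_{n-1} = 0,  where D(n) = (r+n)(r+n-1) + (-1/2)(r+n) + (1/2).
  a_n = -3 / D(n) * a_{n-1}.
Since the indicial polynomial factors as (r - r_1)(r - r_2), D(n) = (r_1 + n - r_1)(r_1 + n - r_2) = n(n + 1/2).
Evaluating step by step (a_0 = 1):
  n = 1: D(1) = 1(1 + 1/2) = 3/2; numerator = -3(1) = -3; a_1 = (-3)/(3/2) = -2
  n = 2: D(2) = 2(2 + 1/2) = 5; numerator = -3(-2) = 6; a_2 = (6)/(5) = 6/5
  n = 3: D(3) = 3(3 + 1/2) = 21/2; numerator = -3(6/5) = -18/5; a_3 = (-18/5)/(21/2) = -12/35

r = 1; a_0 = 1; a_1 = -2; a_2 = 6/5; a_3 = -12/35


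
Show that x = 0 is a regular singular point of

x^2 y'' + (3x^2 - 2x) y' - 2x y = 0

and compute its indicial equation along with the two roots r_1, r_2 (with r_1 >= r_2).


Divide by x^2 to reach normal form y'' + P_1(x) y' + P_2(x) y = 0 with P_1(x) = 3 - 2/x and P_2(x) = -2/x.
x = 0 is a singular point because the y'-coefficient 3 - 2/x has a pole at x = 0 and the y-coefficient -2/x has a pole at x = 0.
It is a regular singular point because x P_1(x) = p(x) = 3x - 2 and x^2 P_2(x) = q(x) = -2x are polynomials, hence analytic at x = 0.
p(0) = -2,  q(0) = 0.
Indicial equation: r(r-1) + p(0) r + q(0) = 0, i.e. r^2 + (p(0) - 1) r + q(0) = 0, i.e. r^2 - 3 r = 0.
Discriminant: (-3)^2 - 4(0) = 9, so r = (3 ± 3)/2.
Solving: r_1 = 3, r_2 = 0.

indicial: r^2 - 3 r = 0; roots r_1 = 3, r_2 = 0


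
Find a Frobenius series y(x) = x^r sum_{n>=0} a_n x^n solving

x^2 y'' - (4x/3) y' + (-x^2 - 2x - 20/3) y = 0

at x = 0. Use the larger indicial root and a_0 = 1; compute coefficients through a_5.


Write in Frobenius form y'' + (p(x)/x) y' + (q(x)/x^2) y = 0:
  p(x) = -4/3,  q(x) = -x^2 - 2x - 20/3.
Indicial equation: r(r-1) + (-4/3) r + (-20/3) = 0 -> roots r_1 = 4, r_2 = -5/3.
Take r = r_1 = 4. Let y(x) = x^r sum_{n>=0} a_n x^n with a_0 = 1.
Substitute y = x^r sum a_n x^n and match x^{r+n}. The recurrence is
  D(n) a_n - 2 a_{n-1} - 1 a_{n-2} = 0,  where D(n) = (r+n)(r+n-1) + (-4/3)(r+n) + (-20/3).
  a_n = [2 a_{n-1} + 1 a_{n-2}] / D(n).
Since the indicial polynomial factors as (r - r_1)(r - r_2), D(n) = (r_1 + n - r_1)(r_1 + n - r_2) = n(n + 17/3).
Evaluating step by step (a_0 = 1):
  n = 1: D(1) = 1(1 + 17/3) = 20/3; numerator = 2(1) = 2; a_1 = (2)/(20/3) = 3/10
  n = 2: D(2) = 2(2 + 17/3) = 46/3; numerator = 2(3/10) + 1(1) = 8/5; a_2 = (8/5)/(46/3) = 12/115
  n = 3: D(3) = 3(3 + 17/3) = 26; numerator = 2(12/115) + 1(3/10) = 117/230; a_3 = (117/230)/(26) = 9/460
  n = 4: D(4) = 4(4 + 17/3) = 116/3; numerator = 2(9/460) + 1(12/115) = 33/230; a_4 = (33/230)/(116/3) = 99/26680
  n = 5: D(5) = 5(5 + 17/3) = 160/3; numerator = 2(99/26680) + 1(9/460) = 18/667; a_5 = (18/667)/(160/3) = 27/53360

r = 4; a_0 = 1; a_1 = 3/10; a_2 = 12/115; a_3 = 9/460; a_4 = 99/26680; a_5 = 27/53360


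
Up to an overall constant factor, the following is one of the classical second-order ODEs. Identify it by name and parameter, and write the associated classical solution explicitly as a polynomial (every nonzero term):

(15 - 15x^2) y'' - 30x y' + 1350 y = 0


All three coefficients share the factor 15; dividing through by 15 gives  (1 - x^2) y'' - 2x y' + 90 y = 0.
This matches the Legendre equation (1 - x^2) y'' - 2x y' + n(n+1) y = 0 (note the -2x y' term) with n(n+1) = 90, so n = 9; the polynomial solution is P_9(x).
With y = sum_k a_k x^k, matching x^k gives (k+2)(k+1) a_{k+2} = [k(k+1) - n(n+1)] a_k = (k - 9)(k + 10) a_k. The right side vanishes at k = 9, so the series with the parity of 9 terminates at degree 9.
Standard normalization (P_n(1) = 1): leading coefficient (2n)!/(2^n (n!)^2) = 6402373705728000/(512*131681894400) = 12155/128, so a_9 = 12155/128. Work downward with a_k = (k+1)(k+2) a_{k+2} / ((k - 9)(k + 10)):
  a_7 = (8)(9)(12155/128) / ((7 - 9)(7 + 10)) = (109395/16)/(-34) = -6435/32
  a_5 = (6)(7)(-6435/32) / ((5 - 9)(5 + 10)) = (-135135/16)/(-60) = 9009/64
  a_3 = (4)(5)(9009/64) / ((3 - 9)(3 + 10)) = (45045/16)/(-78) = -1155/32
  a_1 = (2)(3)(-1155/32) / ((1 - 9)(1 + 10)) = (-3465/16)/(-88) = 315/128
Hence P_9(x) = 12155 x^9/128 - 6435 x^7/32 + 9009 x^5/64 - 1155 x^3/32 + 315 x/128.

P_9(x); series = 12155 x^9/128 - 6435 x^7/32 + 9009 x^5/64 - 1155 x^3/32 + 315 x/128


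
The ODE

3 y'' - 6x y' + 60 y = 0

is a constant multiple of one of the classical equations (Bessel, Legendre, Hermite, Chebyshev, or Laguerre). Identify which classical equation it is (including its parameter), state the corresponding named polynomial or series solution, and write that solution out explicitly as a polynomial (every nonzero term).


All three coefficients share the factor 3; dividing through by 3 gives  y'' - 2x y' + 20 y = 0.
This matches the Hermite equation y'' - 2x y' + 2n y = 0 with 2n = 20, so n = 10; the polynomial solution is H_10(x).
With y = sum_k a_k x^k, matching x^k gives (k+2)(k+1) a_{k+2} = 2(k - n) a_k = 2(k - 10) a_k. The right side vanishes at k = 10, so the series with the parity of 10 terminates at degree 10.
Standard normalization: leading coefficient of H_n is 2^n, so a_10 = 2^10 = 1024. Work downward with a_k = (k+1)(k+2) a_{k+2} / (2(k - n)):
  a_8 = (9)(10)(1024) / (2(8 - 10)) = 92160/(-4) = -23040
  a_6 = (7)(8)(-23040) / (2(6 - 10)) = -1290240/(-8) = 161280
  a_4 = (5)(6)(161280) / (2(4 - 10)) = 4838400/(-12) = -403200
  a_2 = (3)(4)(-403200) / (2(2 - 10)) = -4838400/(-16) = 302400
  a_0 = (1)(2)(302400) / (2(0 - 10)) = 604800/(-20) = -30240
Hence H_10(x) = 1024 x^10 - 23040 x^8 + 161280 x^6 - 403200 x^4 + 302400 x^2 - 30240.

H_10(x); series = 1024 x^10 - 23040 x^8 + 161280 x^6 - 403200 x^4 + 302400 x^2 - 30240


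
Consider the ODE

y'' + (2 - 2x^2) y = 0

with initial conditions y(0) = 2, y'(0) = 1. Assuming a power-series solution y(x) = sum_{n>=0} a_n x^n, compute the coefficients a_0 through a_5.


Ansatz: y(x) = sum_{n>=0} a_n x^n, so y'(x) = sum_{n>=1} n a_n x^(n-1) and y''(x) = sum_{n>=2} n(n-1) a_n x^(n-2).
Substitute into P(x) y'' + Q(x) y' + R(x) y = 0 with P(x) = 1, Q(x) = 0, R(x) = 2 - 2x^2, and match powers of x.
Initial conditions: a_0 = 2, a_1 = 1.
Setting the coefficient of each power of x to zero and solving order by order (substituting the coefficients already found):
  x^0: 2 a_2 + 2 a_0 = 0  ->  2 a_2 = -2 a_0 = -4  ->  a_2 = -2
  x^1: 6 a_3 + 2 a_1 = 0  ->  6 a_3 = -2 a_1 = -2  ->  a_3 = -1/3
  x^2: 12 a_4 + 2 a_2 - 2 a_0 = 0  ->  12 a_4 = -2 a_2 + 2 a_0 = 8  ->  a_4 = 2/3
  x^3: 20 a_5 + 2 a_3 - 2 a_1 = 0  ->  20 a_5 = -2 a_3 + 2 a_1 = 8/3  ->  a_5 = 2/15
Truncated series: y(x) = 2 + x - 2 x^2 - (1/3) x^3 + (2/3) x^4 + (2/15) x^5 + O(x^6).

a_0 = 2; a_1 = 1; a_2 = -2; a_3 = -1/3; a_4 = 2/3; a_5 = 2/15


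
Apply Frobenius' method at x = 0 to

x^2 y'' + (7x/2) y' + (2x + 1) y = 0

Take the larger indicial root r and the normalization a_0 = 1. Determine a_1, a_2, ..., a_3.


Write in Frobenius form y'' + (p(x)/x) y' + (q(x)/x^2) y = 0:
  p(x) = 7/2,  q(x) = 2x + 1.
Indicial equation: r(r-1) + (7/2) r + (1) = 0 -> roots r_1 = -1/2, r_2 = -2.
Take r = r_1 = -1/2. Let y(x) = x^r sum_{n>=0} a_n x^n with a_0 = 1.
Substitute y = x^r sum a_n x^n and match x^{r+n}. The recurrence is
  D(n) a_n + 2 a_{n-1} = 0,  where D(n) = (r+n)(r+n-1) + (7/2)(r+n) + (1).
  a_n = -2 / D(n) * a_{n-1}.
Since the indicial polynomial factors as (r - r_1)(r - r_2), D(n) = (r_1 + n - r_1)(r_1 + n - r_2) = n(n + 3/2).
Evaluating step by step (a_0 = 1):
  n = 1: D(1) = 1(1 + 3/2) = 5/2; numerator = -2(1) = -2; a_1 = (-2)/(5/2) = -4/5
  n = 2: D(2) = 2(2 + 3/2) = 7; numerator = -2(-4/5) = 8/5; a_2 = (8/5)/(7) = 8/35
  n = 3: D(3) = 3(3 + 3/2) = 27/2; numerator = -2(8/35) = -16/35; a_3 = (-16/35)/(27/2) = -32/945

r = -1/2; a_0 = 1; a_1 = -4/5; a_2 = 8/35; a_3 = -32/945


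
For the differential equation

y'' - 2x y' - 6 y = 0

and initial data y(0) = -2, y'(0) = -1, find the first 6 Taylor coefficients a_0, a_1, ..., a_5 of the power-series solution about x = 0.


Ansatz: y(x) = sum_{n>=0} a_n x^n, so y'(x) = sum_{n>=1} n a_n x^(n-1) and y''(x) = sum_{n>=2} n(n-1) a_n x^(n-2).
Substitute into P(x) y'' + Q(x) y' + R(x) y = 0 with P(x) = 1, Q(x) = -2x, R(x) = -6, and match powers of x.
Initial conditions: a_0 = -2, a_1 = -1.
Setting the coefficient of each power of x to zero and solving order by order (substituting the coefficients already found):
  x^0: 2 a_2 - 6 a_0 = 0  ->  2 a_2 = 6 a_0 = -12  ->  a_2 = -6
  x^1: 6 a_3 - 8 a_1 = 0  ->  6 a_3 = 8 a_1 = -8  ->  a_3 = -4/3
  x^2: 12 a_4 - 10 a_2 = 0  ->  12 a_4 = 10 a_2 = -60  ->  a_4 = -5
  x^3: 20 a_5 - 12 a_3 = 0  ->  20 a_5 = 12 a_3 = -16  ->  a_5 = -4/5
Truncated series: y(x) = -2 - x - 6 x^2 - (4/3) x^3 - 5 x^4 - (4/5) x^5 + O(x^6).

a_0 = -2; a_1 = -1; a_2 = -6; a_3 = -4/3; a_4 = -5; a_5 = -4/5


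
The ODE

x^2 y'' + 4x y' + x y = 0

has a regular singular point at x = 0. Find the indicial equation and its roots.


Divide by x^2 to reach normal form y'' + P_1(x) y' + P_2(x) y = 0 with P_1(x) = 4/x and P_2(x) = 1/x.
x = 0 is a singular point because the y'-coefficient 4/x has a pole at x = 0 and the y-coefficient 1/x has a pole at x = 0.
It is a regular singular point because x P_1(x) = p(x) = 4 and x^2 P_2(x) = q(x) = x are polynomials, hence analytic at x = 0.
p(0) = 4,  q(0) = 0.
Indicial equation: r(r-1) + p(0) r + q(0) = 0, i.e. r^2 + (p(0) - 1) r + q(0) = 0, i.e. r^2 + 3 r = 0.
Discriminant: (3)^2 - 4(0) = 9, so r = (-3 ± 3)/2.
Solving: r_1 = 0, r_2 = -3.

indicial: r^2 + 3 r = 0; roots r_1 = 0, r_2 = -3


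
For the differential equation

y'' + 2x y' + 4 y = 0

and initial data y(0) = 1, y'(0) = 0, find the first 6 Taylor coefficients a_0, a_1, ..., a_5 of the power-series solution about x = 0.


Ansatz: y(x) = sum_{n>=0} a_n x^n, so y'(x) = sum_{n>=1} n a_n x^(n-1) and y''(x) = sum_{n>=2} n(n-1) a_n x^(n-2).
Substitute into P(x) y'' + Q(x) y' + R(x) y = 0 with P(x) = 1, Q(x) = 2x, R(x) = 4, and match powers of x.
Initial conditions: a_0 = 1, a_1 = 0.
Setting the coefficient of each power of x to zero and solving order by order (substituting the coefficients already found):
  x^0: 2 a_2 + 4 a_0 = 0  ->  2 a_2 = -4 a_0 = -4  ->  a_2 = -2
  x^1: 6 a_3 + 6 a_1 = 0  ->  6 a_3 = -6 a_1 = 0  ->  a_3 = 0
  x^2: 12 a_4 + 8 a_2 = 0  ->  12 a_4 = -8 a_2 = 16  ->  a_4 = 4/3
  x^3: 20 a_5 + 10 a_3 = 0  ->  20 a_5 = -10 a_3 = 0  ->  a_5 = 0
Truncated series: y(x) = 1 - 2 x^2 + (4/3) x^4 + O(x^6).

a_0 = 1; a_1 = 0; a_2 = -2; a_3 = 0; a_4 = 4/3; a_5 = 0


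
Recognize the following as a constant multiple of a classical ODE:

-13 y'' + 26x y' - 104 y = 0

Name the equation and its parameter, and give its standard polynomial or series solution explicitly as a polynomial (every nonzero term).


All three coefficients share the factor -13; dividing through by -13 gives  y'' - 2x y' + 8 y = 0.
This matches the Hermite equation y'' - 2x y' + 2n y = 0 with 2n = 8, so n = 4; the polynomial solution is H_4(x).
With y = sum_k a_k x^k, matching x^k gives (k+2)(k+1) a_{k+2} = 2(k - n) a_k = 2(k - 4) a_k. The right side vanishes at k = 4, so the series with the parity of 4 terminates at degree 4.
Standard normalization: leading coefficient of H_n is 2^n, so a_4 = 2^4 = 16. Work downward with a_k = (k+1)(k+2) a_{k+2} / (2(k - n)):
  a_2 = (3)(4)(16) / (2(2 - 4)) = 192/(-4) = -48
  a_0 = (1)(2)(-48) / (2(0 - 4)) = -96/(-8) = 12
Hence H_4(x) = 16 x^4 - 48 x^2 + 12.

H_4(x); series = 16 x^4 - 48 x^2 + 12


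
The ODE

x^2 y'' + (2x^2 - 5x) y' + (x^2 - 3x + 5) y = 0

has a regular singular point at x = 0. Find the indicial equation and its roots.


Divide by x^2 to reach normal form y'' + P_1(x) y' + P_2(x) y = 0 with P_1(x) = 2 - 5/x and P_2(x) = 1 - 3/x + 5/x^2.
x = 0 is a singular point because the y'-coefficient 2 - 5/x has a pole at x = 0 and the y-coefficient 1 - 3/x + 5/x^2 has a pole at x = 0.
It is a regular singular point because x P_1(x) = p(x) = 2x - 5 and x^2 P_2(x) = q(x) = x^2 - 3x + 5 are polynomials, hence analytic at x = 0.
p(0) = -5,  q(0) = 5.
Indicial equation: r(r-1) + p(0) r + q(0) = 0, i.e. r^2 + (p(0) - 1) r + q(0) = 0, i.e. r^2 - 6 r + 5 = 0.
Discriminant: (-6)^2 - 4(5) = 16, so r = (6 ± 4)/2.
Solving: r_1 = 5, r_2 = 1.

indicial: r^2 - 6 r + 5 = 0; roots r_1 = 5, r_2 = 1


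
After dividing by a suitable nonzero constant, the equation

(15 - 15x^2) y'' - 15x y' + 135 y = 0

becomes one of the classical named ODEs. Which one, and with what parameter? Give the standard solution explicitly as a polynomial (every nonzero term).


All three coefficients share the factor 15; dividing through by 15 gives  (1 - x^2) y'' - x y' + 9 y = 0.
This matches the Chebyshev equation (1 - x^2) y'' - x y' + n^2 y = 0 (note the -x y' term, not -2x y') with n^2 = 9, so n = 3; the polynomial solution is T_3(x).
With y = sum_k a_k x^k, matching x^k gives (k+2)(k+1) a_{k+2} = (k^2 - n^2) a_k = (k - 3)(k + 3) a_k. The right side vanishes at k = 3, so the series with the parity of 3 terminates at degree 3.
Standard normalization: leading coefficient of T_n is 2^(n-1), so a_3 = 2^2 = 4. Work downward with a_k = (k+1)(k+2) a_{k+2} / ((k - 3)(k + 3)):
  a_1 = (2)(3)(4) / ((1 - 3)(1 + 3)) = 24/(-8) = -3
Hence T_3(x) = 4 x^3 - 3 x.

T_3(x); series = 4 x^3 - 3 x


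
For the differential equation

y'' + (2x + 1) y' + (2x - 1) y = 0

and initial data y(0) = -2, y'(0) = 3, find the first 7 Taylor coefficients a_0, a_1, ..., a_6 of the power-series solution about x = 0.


Ansatz: y(x) = sum_{n>=0} a_n x^n, so y'(x) = sum_{n>=1} n a_n x^(n-1) and y''(x) = sum_{n>=2} n(n-1) a_n x^(n-2).
Substitute into P(x) y'' + Q(x) y' + R(x) y = 0 with P(x) = 1, Q(x) = 2x + 1, R(x) = 2x - 1, and match powers of x.
Initial conditions: a_0 = -2, a_1 = 3.
Setting the coefficient of each power of x to zero and solving order by order (substituting the coefficients already found):
  x^0: 2 a_2 + a_1 - a_0 = 0  ->  2 a_2 = -a_1 + a_0 = -5  ->  a_2 = -5/2
  x^1: 6 a_3 + 2 a_2 + a_1 + 2 a_0 = 0  ->  6 a_3 = -2 a_2 - a_1 - 2 a_0 = 6  ->  a_3 = 1
  x^2: 12 a_4 + 3 a_3 + 3 a_2 + 2 a_1 = 0  ->  12 a_4 = -3 a_3 - 3 a_2 - 2 a_1 = -3/2  ->  a_4 = -1/8
  x^3: 20 a_5 + 4 a_4 + 5 a_3 + 2 a_2 = 0  ->  20 a_5 = -4 a_4 - 5 a_3 - 2 a_2 = 1/2  ->  a_5 = 1/40
  x^4: 30 a_6 + 5 a_5 + 7 a_4 + 2 a_3 = 0  ->  30 a_6 = -5 a_5 - 7 a_4 - 2 a_3 = -5/4  ->  a_6 = -1/24
Truncated series: y(x) = -2 + 3 x - (5/2) x^2 + x^3 - (1/8) x^4 + (1/40) x^5 - (1/24) x^6 + O(x^7).

a_0 = -2; a_1 = 3; a_2 = -5/2; a_3 = 1; a_4 = -1/8; a_5 = 1/40; a_6 = -1/24


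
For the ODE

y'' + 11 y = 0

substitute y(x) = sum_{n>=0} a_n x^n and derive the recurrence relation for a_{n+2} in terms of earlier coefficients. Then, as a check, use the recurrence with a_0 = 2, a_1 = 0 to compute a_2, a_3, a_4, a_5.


Substitute y = sum_n a_n x^n into y'' + (const) y = 0.
y''(x) = sum_{n>=0} (n+2)(n+1) a_{n+2} x^n.
The ODE becomes sum_n [(n+2)(n+1) a_{n+2} + 11 a_n] x^n = 0.
Setting each coefficient to zero gives the recurrence:
  (n+2)(n+1) a_{n+2} + 11 a_n = 0,
  a_{n+2} = -11 / ((n+1)(n+2)) a_n.

Check with a_0 = 2, a_1 = 0 (apply the recurrence for n = 0, 1, 2, 3): a_0 = 2, a_1 = 0, a_2 = -11, a_3 = 0, a_4 = 121/12, a_5 = 0.

a_{n+2} = -11/((n+1)(n+2)) * a_n; check: a_0 = 2, a_1 = 0, a_2 = -11, a_3 = 0, a_4 = 121/12, a_5 = 0


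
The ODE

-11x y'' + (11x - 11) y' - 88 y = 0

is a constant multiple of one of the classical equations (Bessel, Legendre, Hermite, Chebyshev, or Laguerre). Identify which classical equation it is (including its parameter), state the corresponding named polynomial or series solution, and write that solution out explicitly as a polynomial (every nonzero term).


All three coefficients share the factor -11; dividing through by -11 gives  x y'' + (1 - x) y' + 8 y = 0.
This matches the Laguerre equation x y'' + (1 - x) y' + n y = 0 with n = 8; the polynomial solution is L_8(x).
With y = sum_k a_k x^k, matching x^k gives (k+1)k a_{k+1} + (k+1) a_{k+1} - k a_k + n a_k = 0, i.e. (k+1)^2 a_{k+1} = (k - n) a_k = (k - 8) a_k. The right side vanishes at k = 8, so the series terminates at degree 8.
Standard normalization L_n(0) = 1 gives a_0 = 1. Work upward with a_{k+1} = (k - 8) a_k / (k+1)^2:
  a_1 = (0 - 8)(1) / 1^2 = -8/1 = -8
  a_2 = (1 - 8)(-8) / 2^2 = 56/4 = 14
  a_3 = (2 - 8)(14) / 3^2 = -84/9 = -28/3
  a_4 = (3 - 8)(-28/3) / 4^2 = (140/3)/16 = 35/12
  a_5 = (4 - 8)(35/12) / 5^2 = (-35/3)/25 = -7/15
  a_6 = (5 - 8)(-7/15) / 6^2 = (7/5)/36 = 7/180
  a_7 = (6 - 8)(7/180) / 7^2 = (-7/90)/49 = -1/630
  a_8 = (7 - 8)(-1/630) / 8^2 = (1/630)/64 = 1/40320
Hence L_8(x) = x^8/40320 - x^7/630 + 7 x^6/180 - 7 x^5/15 + 35 x^4/12 - 28 x^3/3 + 14 x^2 - 8 x + 1.

L_8(x); series = x^8/40320 - x^7/630 + 7 x^6/180 - 7 x^5/15 + 35 x^4/12 - 28 x^3/3 + 14 x^2 - 8 x + 1


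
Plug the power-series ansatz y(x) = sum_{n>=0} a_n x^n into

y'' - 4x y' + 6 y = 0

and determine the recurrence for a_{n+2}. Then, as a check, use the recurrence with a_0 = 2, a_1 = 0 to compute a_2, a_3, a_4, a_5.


Substitute y = sum_n a_n x^n.
y''(x) has coefficient (n+2)(n+1) a_{n+2} at x^n;
-4 x y'(x) has coefficient -4 n a_n at x^n (shift);
6 y(x) has coefficient 6 a_n at x^n.
Matching x^n: (n+2)(n+1) a_{n+2} + (-4n + 6) a_n = 0.
Thus a_{n+2} = (4n - 6) / ((n+1)(n+2)) * a_n.

Check with a_0 = 2, a_1 = 0 (apply the recurrence for n = 0, 1, 2, 3): a_0 = 2, a_1 = 0, a_2 = -6, a_3 = 0, a_4 = -1, a_5 = 0.

a_(n+2) = (4n - 6) / ((n+1)(n+2)) * a_n; check: a_0 = 2, a_1 = 0, a_2 = -6, a_3 = 0, a_4 = -1, a_5 = 0


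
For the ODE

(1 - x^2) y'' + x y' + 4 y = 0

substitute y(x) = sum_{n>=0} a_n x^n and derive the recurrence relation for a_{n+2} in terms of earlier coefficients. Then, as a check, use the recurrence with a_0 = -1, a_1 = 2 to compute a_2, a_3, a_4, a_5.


Substitute y = sum_n a_n x^n.
(1 - 1 x^2) y'' contributes (n+2)(n+1) a_{n+2} - n(n-1) a_n at x^n.
x y'(x) contributes n a_n at x^n.
4 y(x) contributes 4 a_n at x^n.
Matching x^n: (n+2)(n+1) a_{n+2} + (-n(n-1) + n + 4) a_n = 0.
Thus a_{n+2} = (n(n-1) - n - 4) / ((n+1)(n+2)) * a_n.

Check with a_0 = -1, a_1 = 2 (apply the recurrence for n = 0, 1, 2, 3): a_0 = -1, a_1 = 2, a_2 = 2, a_3 = -5/3, a_4 = -2/3, a_5 = 1/12.

a_(n+2) = (n(n-1) - n - 4) / ((n+1)(n+2)) * a_n; check: a_0 = -1, a_1 = 2, a_2 = 2, a_3 = -5/3, a_4 = -2/3, a_5 = 1/12


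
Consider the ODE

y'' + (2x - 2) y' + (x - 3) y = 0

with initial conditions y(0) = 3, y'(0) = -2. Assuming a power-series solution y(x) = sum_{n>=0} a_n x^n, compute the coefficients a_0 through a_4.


Ansatz: y(x) = sum_{n>=0} a_n x^n, so y'(x) = sum_{n>=1} n a_n x^(n-1) and y''(x) = sum_{n>=2} n(n-1) a_n x^(n-2).
Substitute into P(x) y'' + Q(x) y' + R(x) y = 0 with P(x) = 1, Q(x) = 2x - 2, R(x) = x - 3, and match powers of x.
Initial conditions: a_0 = 3, a_1 = -2.
Setting the coefficient of each power of x to zero and solving order by order (substituting the coefficients already found):
  x^0: 2 a_2 - 2 a_1 - 3 a_0 = 0  ->  2 a_2 = 2 a_1 + 3 a_0 = 5  ->  a_2 = 5/2
  x^1: 6 a_3 - 4 a_2 - a_1 + a_0 = 0  ->  6 a_3 = 4 a_2 + a_1 - a_0 = 5  ->  a_3 = 5/6
  x^2: 12 a_4 - 6 a_3 + a_2 + a_1 = 0  ->  12 a_4 = 6 a_3 - a_2 - a_1 = 9/2  ->  a_4 = 3/8
Truncated series: y(x) = 3 - 2 x + (5/2) x^2 + (5/6) x^3 + (3/8) x^4 + O(x^5).

a_0 = 3; a_1 = -2; a_2 = 5/2; a_3 = 5/6; a_4 = 3/8


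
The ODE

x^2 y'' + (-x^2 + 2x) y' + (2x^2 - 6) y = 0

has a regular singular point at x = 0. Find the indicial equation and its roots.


Divide by x^2 to reach normal form y'' + P_1(x) y' + P_2(x) y = 0 with P_1(x) = -1 + 2/x and P_2(x) = 2 - 6/x^2.
x = 0 is a singular point because the y'-coefficient -1 + 2/x has a pole at x = 0 and the y-coefficient 2 - 6/x^2 has a pole at x = 0.
It is a regular singular point because x P_1(x) = p(x) = 2 - x and x^2 P_2(x) = q(x) = 2x^2 - 6 are polynomials, hence analytic at x = 0.
p(0) = 2,  q(0) = -6.
Indicial equation: r(r-1) + p(0) r + q(0) = 0, i.e. r^2 + (p(0) - 1) r + q(0) = 0, i.e. r^2 + 1 r - 6 = 0.
Discriminant: (1)^2 - 4(-6) = 25, so r = (-1 ± 5)/2.
Solving: r_1 = 2, r_2 = -3.

indicial: r^2 + 1 r - 6 = 0; roots r_1 = 2, r_2 = -3


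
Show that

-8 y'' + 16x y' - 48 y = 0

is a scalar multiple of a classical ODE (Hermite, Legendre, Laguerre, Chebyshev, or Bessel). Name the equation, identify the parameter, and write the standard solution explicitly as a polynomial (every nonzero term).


All three coefficients share the factor -8; dividing through by -8 gives  y'' - 2x y' + 6 y = 0.
This matches the Hermite equation y'' - 2x y' + 2n y = 0 with 2n = 6, so n = 3; the polynomial solution is H_3(x).
With y = sum_k a_k x^k, matching x^k gives (k+2)(k+1) a_{k+2} = 2(k - n) a_k = 2(k - 3) a_k. The right side vanishes at k = 3, so the series with the parity of 3 terminates at degree 3.
Standard normalization: leading coefficient of H_n is 2^n, so a_3 = 2^3 = 8. Work downward with a_k = (k+1)(k+2) a_{k+2} / (2(k - n)):
  a_1 = (2)(3)(8) / (2(1 - 3)) = 48/(-4) = -12
Hence H_3(x) = 8 x^3 - 12 x.

H_3(x); series = 8 x^3 - 12 x


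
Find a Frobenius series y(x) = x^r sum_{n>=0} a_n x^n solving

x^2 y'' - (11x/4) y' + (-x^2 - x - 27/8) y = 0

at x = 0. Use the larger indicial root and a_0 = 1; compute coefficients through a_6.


Write in Frobenius form y'' + (p(x)/x) y' + (q(x)/x^2) y = 0:
  p(x) = -11/4,  q(x) = -x^2 - x - 27/8.
Indicial equation: r(r-1) + (-11/4) r + (-27/8) = 0 -> roots r_1 = 9/2, r_2 = -3/4.
Take r = r_1 = 9/2. Let y(x) = x^r sum_{n>=0} a_n x^n with a_0 = 1.
Substitute y = x^r sum a_n x^n and match x^{r+n}. The recurrence is
  D(n) a_n - 1 a_{n-1} - 1 a_{n-2} = 0,  where D(n) = (r+n)(r+n-1) + (-11/4)(r+n) + (-27/8).
  a_n = [1 a_{n-1} + 1 a_{n-2}] / D(n).
Since the indicial polynomial factors as (r - r_1)(r - r_2), D(n) = (r_1 + n - r_1)(r_1 + n - r_2) = n(n + 21/4).
Evaluating step by step (a_0 = 1):
  n = 1: D(1) = 1(1 + 21/4) = 25/4; numerator = 1(1) = 1; a_1 = (1)/(25/4) = 4/25
  n = 2: D(2) = 2(2 + 21/4) = 29/2; numerator = 1(4/25) + 1(1) = 29/25; a_2 = (29/25)/(29/2) = 2/25
  n = 3: D(3) = 3(3 + 21/4) = 99/4; numerator = 1(2/25) + 1(4/25) = 6/25; a_3 = (6/25)/(99/4) = 8/825
  n = 4: D(4) = 4(4 + 21/4) = 37; numerator = 1(8/825) + 1(2/25) = 74/825; a_4 = (74/825)/(37) = 2/825
  n = 5: D(5) = 5(5 + 21/4) = 205/4; numerator = 1(2/825) + 1(8/825) = 2/165; a_5 = (2/165)/(205/4) = 8/33825
  n = 6: D(6) = 6(6 + 21/4) = 135/2; numerator = 1(8/33825) + 1(2/825) = 6/2255; a_6 = (6/2255)/(135/2) = 4/101475

r = 9/2; a_0 = 1; a_1 = 4/25; a_2 = 2/25; a_3 = 8/825; a_4 = 2/825; a_5 = 8/33825; a_6 = 4/101475


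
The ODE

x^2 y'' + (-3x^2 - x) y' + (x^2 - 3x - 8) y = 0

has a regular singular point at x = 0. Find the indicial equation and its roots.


Divide by x^2 to reach normal form y'' + P_1(x) y' + P_2(x) y = 0 with P_1(x) = -3 - 1/x and P_2(x) = 1 - 3/x - 8/x^2.
x = 0 is a singular point because the y'-coefficient -3 - 1/x has a pole at x = 0 and the y-coefficient 1 - 3/x - 8/x^2 has a pole at x = 0.
It is a regular singular point because x P_1(x) = p(x) = -3x - 1 and x^2 P_2(x) = q(x) = x^2 - 3x - 8 are polynomials, hence analytic at x = 0.
p(0) = -1,  q(0) = -8.
Indicial equation: r(r-1) + p(0) r + q(0) = 0, i.e. r^2 + (p(0) - 1) r + q(0) = 0, i.e. r^2 - 2 r - 8 = 0.
Discriminant: (-2)^2 - 4(-8) = 36, so r = (2 ± 6)/2.
Solving: r_1 = 4, r_2 = -2.

indicial: r^2 - 2 r - 8 = 0; roots r_1 = 4, r_2 = -2


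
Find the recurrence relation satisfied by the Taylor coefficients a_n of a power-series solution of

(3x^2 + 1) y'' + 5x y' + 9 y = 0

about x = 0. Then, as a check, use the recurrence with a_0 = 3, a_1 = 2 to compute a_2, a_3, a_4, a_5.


Substitute y = sum_n a_n x^n.
(1 + 3 x^2) y'' contributes (n+2)(n+1) a_{n+2} + 3 n(n-1) a_n at x^n.
5 x y'(x) contributes 5 n a_n at x^n.
9 y(x) contributes 9 a_n at x^n.
Matching x^n: (n+2)(n+1) a_{n+2} + (3 n(n-1) + 5 n + 9) a_n = 0.
Thus a_{n+2} = (-3 n(n-1) - 5 n - 9) / ((n+1)(n+2)) * a_n.

Check with a_0 = 3, a_1 = 2 (apply the recurrence for n = 0, 1, 2, 3): a_0 = 3, a_1 = 2, a_2 = -27/2, a_3 = -14/3, a_4 = 225/8, a_5 = 49/5.

a_(n+2) = (-3 n(n-1) - 5 n - 9) / ((n+1)(n+2)) * a_n; check: a_0 = 3, a_1 = 2, a_2 = -27/2, a_3 = -14/3, a_4 = 225/8, a_5 = 49/5


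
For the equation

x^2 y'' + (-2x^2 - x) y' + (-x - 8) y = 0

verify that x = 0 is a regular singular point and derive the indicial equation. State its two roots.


Divide by x^2 to reach normal form y'' + P_1(x) y' + P_2(x) y = 0 with P_1(x) = -2 - 1/x and P_2(x) = -1/x - 8/x^2.
x = 0 is a singular point because the y'-coefficient -2 - 1/x has a pole at x = 0 and the y-coefficient -1/x - 8/x^2 has a pole at x = 0.
It is a regular singular point because x P_1(x) = p(x) = -2x - 1 and x^2 P_2(x) = q(x) = -x - 8 are polynomials, hence analytic at x = 0.
p(0) = -1,  q(0) = -8.
Indicial equation: r(r-1) + p(0) r + q(0) = 0, i.e. r^2 + (p(0) - 1) r + q(0) = 0, i.e. r^2 - 2 r - 8 = 0.
Discriminant: (-2)^2 - 4(-8) = 36, so r = (2 ± 6)/2.
Solving: r_1 = 4, r_2 = -2.

indicial: r^2 - 2 r - 8 = 0; roots r_1 = 4, r_2 = -2


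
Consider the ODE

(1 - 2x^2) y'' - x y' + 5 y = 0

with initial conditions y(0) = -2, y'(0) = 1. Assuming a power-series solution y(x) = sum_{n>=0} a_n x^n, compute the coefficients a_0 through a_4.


Ansatz: y(x) = sum_{n>=0} a_n x^n, so y'(x) = sum_{n>=1} n a_n x^(n-1) and y''(x) = sum_{n>=2} n(n-1) a_n x^(n-2).
Substitute into P(x) y'' + Q(x) y' + R(x) y = 0 with P(x) = 1 - 2x^2, Q(x) = -x, R(x) = 5, and match powers of x.
Initial conditions: a_0 = -2, a_1 = 1.
Setting the coefficient of each power of x to zero and solving order by order (substituting the coefficients already found):
  x^0: 2 a_2 + 5 a_0 = 0  ->  2 a_2 = -5 a_0 = 10  ->  a_2 = 5
  x^1: 6 a_3 + 4 a_1 = 0  ->  6 a_3 = -4 a_1 = -4  ->  a_3 = -2/3
  x^2: 12 a_4 - a_2 = 0  ->  12 a_4 = a_2 = 5  ->  a_4 = 5/12
Truncated series: y(x) = -2 + x + 5 x^2 - (2/3) x^3 + (5/12) x^4 + O(x^5).

a_0 = -2; a_1 = 1; a_2 = 5; a_3 = -2/3; a_4 = 5/12


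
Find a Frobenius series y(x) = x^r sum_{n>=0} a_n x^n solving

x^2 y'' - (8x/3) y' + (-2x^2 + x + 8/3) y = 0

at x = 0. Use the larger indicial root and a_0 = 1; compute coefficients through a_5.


Write in Frobenius form y'' + (p(x)/x) y' + (q(x)/x^2) y = 0:
  p(x) = -8/3,  q(x) = -2x^2 + x + 8/3.
Indicial equation: r(r-1) + (-8/3) r + (8/3) = 0 -> roots r_1 = 8/3, r_2 = 1.
Take r = r_1 = 8/3. Let y(x) = x^r sum_{n>=0} a_n x^n with a_0 = 1.
Substitute y = x^r sum a_n x^n and match x^{r+n}. The recurrence is
  D(n) a_n + 1 a_{n-1} - 2 a_{n-2} = 0,  where D(n) = (r+n)(r+n-1) + (-8/3)(r+n) + (8/3).
  a_n = [-1 a_{n-1} + 2 a_{n-2}] / D(n).
Since the indicial polynomial factors as (r - r_1)(r - r_2), D(n) = (r_1 + n - r_1)(r_1 + n - r_2) = n(n + 5/3).
Evaluating step by step (a_0 = 1):
  n = 1: D(1) = 1(1 + 5/3) = 8/3; numerator = -1(1) = -1; a_1 = (-1)/(8/3) = -3/8
  n = 2: D(2) = 2(2 + 5/3) = 22/3; numerator = -1(-3/8) + 2(1) = 19/8; a_2 = (19/8)/(22/3) = 57/176
  n = 3: D(3) = 3(3 + 5/3) = 14; numerator = -1(57/176) + 2(-3/8) = -189/176; a_3 = (-189/176)/(14) = -27/352
  n = 4: D(4) = 4(4 + 5/3) = 68/3; numerator = -1(-27/352) + 2(57/176) = 255/352; a_4 = (255/352)/(68/3) = 45/1408
  n = 5: D(5) = 5(5 + 5/3) = 100/3; numerator = -1(45/1408) + 2(-27/352) = -261/1408; a_5 = (-261/1408)/(100/3) = -783/140800

r = 8/3; a_0 = 1; a_1 = -3/8; a_2 = 57/176; a_3 = -27/352; a_4 = 45/1408; a_5 = -783/140800


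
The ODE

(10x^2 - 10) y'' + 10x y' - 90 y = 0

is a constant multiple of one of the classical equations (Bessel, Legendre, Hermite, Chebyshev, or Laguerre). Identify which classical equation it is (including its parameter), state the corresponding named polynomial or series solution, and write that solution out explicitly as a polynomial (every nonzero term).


All three coefficients share the factor -10; dividing through by -10 gives  (1 - x^2) y'' - x y' + 9 y = 0.
This matches the Chebyshev equation (1 - x^2) y'' - x y' + n^2 y = 0 (note the -x y' term, not -2x y') with n^2 = 9, so n = 3; the polynomial solution is T_3(x).
With y = sum_k a_k x^k, matching x^k gives (k+2)(k+1) a_{k+2} = (k^2 - n^2) a_k = (k - 3)(k + 3) a_k. The right side vanishes at k = 3, so the series with the parity of 3 terminates at degree 3.
Standard normalization: leading coefficient of T_n is 2^(n-1), so a_3 = 2^2 = 4. Work downward with a_k = (k+1)(k+2) a_{k+2} / ((k - 3)(k + 3)):
  a_1 = (2)(3)(4) / ((1 - 3)(1 + 3)) = 24/(-8) = -3
Hence T_3(x) = 4 x^3 - 3 x.

T_3(x); series = 4 x^3 - 3 x


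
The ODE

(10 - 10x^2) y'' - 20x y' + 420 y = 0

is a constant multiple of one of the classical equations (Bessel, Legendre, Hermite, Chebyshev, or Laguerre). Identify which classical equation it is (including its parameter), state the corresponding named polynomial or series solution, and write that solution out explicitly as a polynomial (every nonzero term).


All three coefficients share the factor 10; dividing through by 10 gives  (1 - x^2) y'' - 2x y' + 42 y = 0.
This matches the Legendre equation (1 - x^2) y'' - 2x y' + n(n+1) y = 0 (note the -2x y' term) with n(n+1) = 42, so n = 6; the polynomial solution is P_6(x).
With y = sum_k a_k x^k, matching x^k gives (k+2)(k+1) a_{k+2} = [k(k+1) - n(n+1)] a_k = (k - 6)(k + 7) a_k. The right side vanishes at k = 6, so the series with the parity of 6 terminates at degree 6.
Standard normalization (P_n(1) = 1): leading coefficient (2n)!/(2^n (n!)^2) = 479001600/(64*518400) = 231/16, so a_6 = 231/16. Work downward with a_k = (k+1)(k+2) a_{k+2} / ((k - 6)(k + 7)):
  a_4 = (5)(6)(231/16) / ((4 - 6)(4 + 7)) = (3465/8)/(-22) = -315/16
  a_2 = (3)(4)(-315/16) / ((2 - 6)(2 + 7)) = (-945/4)/(-36) = 105/16
  a_0 = (1)(2)(105/16) / ((0 - 6)(0 + 7)) = (105/8)/(-42) = -5/16
Hence P_6(x) = 231 x^6/16 - 315 x^4/16 + 105 x^2/16 - 5/16.

P_6(x); series = 231 x^6/16 - 315 x^4/16 + 105 x^2/16 - 5/16


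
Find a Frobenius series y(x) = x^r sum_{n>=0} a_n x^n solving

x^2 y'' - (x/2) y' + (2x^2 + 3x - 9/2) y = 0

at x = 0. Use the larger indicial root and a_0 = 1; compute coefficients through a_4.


Write in Frobenius form y'' + (p(x)/x) y' + (q(x)/x^2) y = 0:
  p(x) = -1/2,  q(x) = 2x^2 + 3x - 9/2.
Indicial equation: r(r-1) + (-1/2) r + (-9/2) = 0 -> roots r_1 = 3, r_2 = -3/2.
Take r = r_1 = 3. Let y(x) = x^r sum_{n>=0} a_n x^n with a_0 = 1.
Substitute y = x^r sum a_n x^n and match x^{r+n}. The recurrence is
  D(n) a_n + 3 a_{n-1} + 2 a_{n-2} = 0,  where D(n) = (r+n)(r+n-1) + (-1/2)(r+n) + (-9/2).
  a_n = [-3 a_{n-1} - 2 a_{n-2}] / D(n).
Since the indicial polynomial factors as (r - r_1)(r - r_2), D(n) = (r_1 + n - r_1)(r_1 + n - r_2) = n(n + 9/2).
Evaluating step by step (a_0 = 1):
  n = 1: D(1) = 1(1 + 9/2) = 11/2; numerator = -3(1) = -3; a_1 = (-3)/(11/2) = -6/11
  n = 2: D(2) = 2(2 + 9/2) = 13; numerator = -3(-6/11) - 2(1) = -4/11; a_2 = (-4/11)/(13) = -4/143
  n = 3: D(3) = 3(3 + 9/2) = 45/2; numerator = -3(-4/143) - 2(-6/11) = 168/143; a_3 = (168/143)/(45/2) = 112/2145
  n = 4: D(4) = 4(4 + 9/2) = 34; numerator = -3(112/2145) - 2(-4/143) = -72/715; a_4 = (-72/715)/(34) = -36/12155

r = 3; a_0 = 1; a_1 = -6/11; a_2 = -4/143; a_3 = 112/2145; a_4 = -36/12155
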